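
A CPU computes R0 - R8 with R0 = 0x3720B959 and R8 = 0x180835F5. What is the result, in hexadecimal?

Subtract column by column in base 16:
  9-5 → 4
  5-F → 6 (borrow)
  9-5-1 → 3
  B-3 → 8
  0-8 → 8 (borrow)
  2-0-1 → 1
  7-8 → F (borrow)
  3-1-1 → 1

0x1F188364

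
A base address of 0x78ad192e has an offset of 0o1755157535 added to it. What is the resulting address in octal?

0o21030374213

0x78ad192e = 0o17053214456 in octal.
Add column by column in base 8, right to left:
  6+5 = 3 carry 1
  5+3+1 = 1 carry 1
  4+5+1 = 2 carry 1
  4+7+1 = 4 carry 1
  1+5+1 = 7
  2+1 = 3
  3+5 = 0 carry 1
  5+5+1 = 3 carry 1
  0+7+1 = 0 carry 1
  7+1+1 = 1 carry 1
  1+0+1 = 2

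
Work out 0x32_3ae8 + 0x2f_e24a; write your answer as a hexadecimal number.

0x621d32

Add column by column in base 16, right to left:
  8+a = 2 carry 1
  e+4+1 = 3 carry 1
  a+2+1 = d
  3+e = 1 carry 1
  2+f+1 = 2 carry 1
  3+2+1 = 6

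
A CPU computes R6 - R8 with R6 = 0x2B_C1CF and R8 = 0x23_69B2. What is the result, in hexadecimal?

0x8581D

Subtract column by column in base 16:
  F-2 → D
  C-B → 1
  1-9 → 8 (borrow)
  C-6-1 → 5
  B-3 → 8
  2-2 → 0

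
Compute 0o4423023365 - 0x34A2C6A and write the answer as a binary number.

0b100001000000011111101010001011

0o4423023365 = 0b100100010011000010011011110101 in binary.
0x34A2C6A = 0b11010010100010110001101010 in binary.
Subtract column by column in base 2:
  1-0 → 1
  0-1 → 1 (borrow)
  1-0-1 → 0
  0-1 → 1 (borrow)
  1-0-1 → 0
  1-1 → 0
  1-1 → 0
  1-0 → 1
  0-0 → 0
  1-0 → 1
  1-1 → 0
  0-1 → 1 (borrow)
  0-0-1 → 1 (borrow)
  1-1-1 → 1 (borrow)
  0-0-1 → 1 (borrow)
  0-0-1 → 1 (borrow)
  0-0-1 → 1 (borrow)
  0-1-1 → 0 (borrow)
  1-0-1 → 0
  1-1 → 0
  0-0 → 0
  0-0 → 0
  1-1 → 0
  0-0 → 0
  0-1 → 1 (borrow)
  0-1-1 → 0 (borrow)
  1-0-1 → 0
  0-0 → 0
  0-0 → 0
  1-0 → 1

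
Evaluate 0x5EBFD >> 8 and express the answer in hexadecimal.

Shifting right by 8 bits = 2 hex digits: drop the last 2.

0x5EB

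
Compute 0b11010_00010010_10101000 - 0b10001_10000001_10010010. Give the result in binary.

Subtract column by column in base 2:
  0-0 → 0
  0-1 → 1 (borrow)
  0-0-1 → 1 (borrow)
  1-0-1 → 0
  0-1 → 1 (borrow)
  1-0-1 → 0
  0-0 → 0
  1-1 → 0
  0-1 → 1 (borrow)
  1-0-1 → 0
  0-0 → 0
  0-0 → 0
  1-0 → 1
  0-0 → 0
  0-0 → 0
  0-1 → 1 (borrow)
  0-1-1 → 0 (borrow)
  1-0-1 → 0
  0-0 → 0
  1-0 → 1
  1-1 → 0

0b10001001000100010110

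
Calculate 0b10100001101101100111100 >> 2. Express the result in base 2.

0b101000011011011001111

Right shift by 2: drop the 2 least-significant bits.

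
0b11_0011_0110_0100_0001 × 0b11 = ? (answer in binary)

Multiply each base-2 digit by 3, carrying:
  1×3 = 3 → write 1 carry 1
  0×3+1 = 1 → write 1
  0×3 = 0 → write 0
  0×3 = 0 → write 0
  0×3 = 0 → write 0
  0×3 = 0 → write 0
  1×3 = 3 → write 1 carry 1
  0×3+1 = 1 → write 1
  0×3 = 0 → write 0
  1×3 = 3 → write 1 carry 1
  1×3+1 = 4 → write 0 carry 2
  0×3+2 = 2 → write 0 carry 1
  1×3+1 = 4 → write 0 carry 2
  1×3+2 = 5 → write 1 carry 2
  0×3+2 = 2 → write 0 carry 1
  0×3+1 = 1 → write 1
  1×3 = 3 → write 1 carry 1
  1×3+1 = 4 → write 0 carry 2
  remaining carry: 10

0b10011010001011000011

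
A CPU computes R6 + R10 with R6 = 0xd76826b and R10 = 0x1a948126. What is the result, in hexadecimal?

0x280b0391

Add column by column in base 16, right to left:
  b+6 = 1 carry 1
  6+2+1 = 9
  2+1 = 3
  8+8 = 0 carry 1
  6+4+1 = b
  7+9 = 0 carry 1
  d+a+1 = 8 carry 1
  0+1+1 = 2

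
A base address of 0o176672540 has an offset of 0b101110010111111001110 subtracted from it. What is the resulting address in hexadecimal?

0x1E44592

0o176672540 = 0x1FB7560 in hexadecimal.
0b101110010111111001110 = 0x172FCE in hexadecimal.
Subtract column by column in base 16:
  0-E → 2 (borrow)
  6-C-1 → 9 (borrow)
  5-F-1 → 5 (borrow)
  7-2-1 → 4
  B-7 → 4
  F-1 → E
  1-0 → 1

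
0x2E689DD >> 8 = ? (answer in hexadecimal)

Shifting right by 8 bits = 2 hex digits: drop the last 2.

0x2E689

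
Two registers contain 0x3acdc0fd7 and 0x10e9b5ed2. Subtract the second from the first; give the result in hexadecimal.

0x29e40b105

Subtract column by column in base 16:
  7-2 → 5
  d-d → 0
  f-e → 1
  0-5 → b (borrow)
  c-b-1 → 0
  d-9 → 4
  c-e → e (borrow)
  a-0-1 → 9
  3-1 → 2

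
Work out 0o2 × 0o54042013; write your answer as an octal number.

Multiply each base-8 digit by 2, carrying:
  3×2 = 6 → write 6
  1×2 = 2 → write 2
  0×2 = 0 → write 0
  2×2 = 4 → write 4
  4×2 = 8 → write 0 carry 1
  0×2+1 = 1 → write 1
  4×2 = 8 → write 0 carry 1
  5×2+1 = 11 → write 3 carry 1
  remaining carry: 1

0o130104026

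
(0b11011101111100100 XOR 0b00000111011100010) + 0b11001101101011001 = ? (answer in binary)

0b110101000001011111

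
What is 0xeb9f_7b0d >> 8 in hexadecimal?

0xeb9f7b

Shifting right by 8 bits = 2 hex digits: drop the last 2.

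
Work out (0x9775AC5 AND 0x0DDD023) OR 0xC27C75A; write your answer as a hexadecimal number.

0xC77D75B

0x9775AC5 AND 0x0DDD023 = 0x0555001.
Then OR with 0xC27C75A.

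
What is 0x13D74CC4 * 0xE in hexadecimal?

0x115C632B8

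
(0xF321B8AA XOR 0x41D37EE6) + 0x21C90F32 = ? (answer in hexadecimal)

0xD4BBD57E

First 0xF321B8AA XOR 0x41D37EE6 = 0xB2F2C64C.
Add column by column in base 16, right to left:
  C+2 = E
  4+3 = 7
  6+F = 5 carry 1
  C+0+1 = D
  2+9 = B
  F+C = B carry 1
  2+1+1 = 4
  B+2 = D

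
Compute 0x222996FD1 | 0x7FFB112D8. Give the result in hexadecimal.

0x7FFB97FD9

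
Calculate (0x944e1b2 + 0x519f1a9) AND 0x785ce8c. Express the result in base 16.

Add column by column in base 16, right to left:
  2+9 = b
  b+a = 5 carry 1
  1+1+1 = 3
  e+f = d carry 1
  4+9+1 = e
  4+1 = 5
  9+5 = e
Sum = 0xe5ed35b; now AND with 0x785ce8c:
  e&7=6, 5&8=0, e&5=4, d&c=c, 3&e=2, 5&8=0, b&c=8

0x604c208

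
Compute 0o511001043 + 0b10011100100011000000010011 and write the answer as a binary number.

0b111100101100011001000110110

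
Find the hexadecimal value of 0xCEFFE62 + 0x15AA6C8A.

Add column by column in base 16, right to left:
  2+A = C
  6+8 = E
  E+C = A carry 1
  F+6+1 = 6 carry 1
  F+A+1 = A carry 1
  E+A+1 = 9 carry 1
  C+5+1 = 2 carry 1
  0+1+1 = 2

0x229A6AEC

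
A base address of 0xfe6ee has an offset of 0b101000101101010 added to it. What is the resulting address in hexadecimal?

0b101000101101010 = 0x516a in hexadecimal.
Add column by column in base 16, right to left:
  e+a = 8 carry 1
  e+6+1 = 5 carry 1
  6+1+1 = 8
  e+5 = 3 carry 1
  f+0+1 = 0 carry 1
  final carry 1

0x103858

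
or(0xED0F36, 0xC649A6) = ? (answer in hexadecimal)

OR each hex digit independently (no carries):
  E|C=E, D|6=F, 0|4=4, F|9=F, 3|A=B, 6|6=6

0xEF4FB6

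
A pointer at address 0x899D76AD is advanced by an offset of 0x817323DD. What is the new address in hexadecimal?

Add column by column in base 16, right to left:
  D+D = A carry 1
  A+D+1 = 8 carry 1
  6+3+1 = A
  7+2 = 9
  D+3 = 0 carry 1
  9+7+1 = 1 carry 1
  9+1+1 = B
  8+8 = 0 carry 1
  final carry 1

0x10B109A8A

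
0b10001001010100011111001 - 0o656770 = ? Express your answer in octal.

0b10001001010100011111001 = 0o21124371 in octal.
Subtract column by column in base 8:
  1-0 → 1
  7-7 → 0
  3-7 → 4 (borrow)
  4-6-1 → 5 (borrow)
  2-5-1 → 4 (borrow)
  1-6-1 → 2 (borrow)
  1-0-1 → 0
  2-0 → 2

0o20245401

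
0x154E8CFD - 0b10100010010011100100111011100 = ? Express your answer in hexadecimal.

0x104C321

0b10100010010011100100111011100 = 0x1449C9DC in hexadecimal.
Subtract column by column in base 16:
  D-C → 1
  F-D → 2
  C-9 → 3
  8-C → C (borrow)
  E-9-1 → 4
  4-4 → 0
  5-4 → 1
  1-1 → 0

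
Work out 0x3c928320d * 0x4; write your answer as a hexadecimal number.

Multiply each base-16 digit by 4, carrying:
  d×4 = 52 → write 4 carry 3
  0×4+3 = 3 → write 3
  2×4 = 8 → write 8
  3×4 = 12 → write c
  8×4 = 32 → write 0 carry 2
  2×4+2 = 10 → write a
  9×4 = 36 → write 4 carry 2
  c×4+2 = 50 → write 2 carry 3
  3×4+3 = 15 → write f

0xf24a0c834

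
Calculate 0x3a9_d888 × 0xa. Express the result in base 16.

Multiply each base-16 digit by 10, carrying:
  8×10 = 80 → write 0 carry 5
  8×10+5 = 85 → write 5 carry 5
  8×10+5 = 85 → write 5 carry 5
  d×10+5 = 135 → write 7 carry 8
  9×10+8 = 98 → write 2 carry 6
  a×10+6 = 106 → write a carry 6
  3×10+6 = 36 → write 4 carry 2
  remaining carry: 2

0x24a27550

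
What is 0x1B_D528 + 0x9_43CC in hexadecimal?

Add column by column in base 16, right to left:
  8+C = 4 carry 1
  2+C+1 = F
  5+3 = 8
  D+4 = 1 carry 1
  B+9+1 = 5 carry 1
  1+0+1 = 2

0x2518F4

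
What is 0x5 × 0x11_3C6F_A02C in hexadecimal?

Multiply each base-16 digit by 5, carrying:
  C×5 = 60 → write C carry 3
  2×5+3 = 13 → write D
  0×5 = 0 → write 0
  A×5 = 50 → write 2 carry 3
  F×5+3 = 78 → write E carry 4
  6×5+4 = 34 → write 2 carry 2
  C×5+2 = 62 → write E carry 3
  3×5+3 = 18 → write 2 carry 1
  1×5+1 = 6 → write 6
  1×5 = 5 → write 5

0x562E2E20DC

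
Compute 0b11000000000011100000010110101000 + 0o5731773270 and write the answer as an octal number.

0o35735376140

0b11000000000011100000010110101000 = 0o30003402650 in octal.
Add column by column in base 8, right to left:
  0+0 = 0
  5+7 = 4 carry 1
  6+2+1 = 1 carry 1
  2+3+1 = 6
  0+7 = 7
  4+7 = 3 carry 1
  3+1+1 = 5
  0+3 = 3
  0+7 = 7
  0+5 = 5
  3+0 = 3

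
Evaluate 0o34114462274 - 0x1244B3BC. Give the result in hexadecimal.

0xCEEDB100

0o34114462274 = 0xE13264BC in hexadecimal.
Subtract column by column in base 16:
  C-C → 0
  B-B → 0
  4-3 → 1
  6-B → B (borrow)
  2-4-1 → D (borrow)
  3-4-1 → E (borrow)
  1-2-1 → E (borrow)
  E-1-1 → C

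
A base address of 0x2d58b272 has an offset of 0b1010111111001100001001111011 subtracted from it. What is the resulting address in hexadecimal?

0b1010111111001100001001111011 = 0xafcc27b in hexadecimal.
Subtract column by column in base 16:
  2-b → 7 (borrow)
  7-7-1 → f (borrow)
  2-2-1 → f (borrow)
  b-c-1 → e (borrow)
  8-c-1 → b (borrow)
  5-f-1 → 5 (borrow)
  d-a-1 → 2
  2-0 → 2

0x225beff7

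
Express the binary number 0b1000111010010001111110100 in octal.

Group the bits in threes: 001 000 111 010 010 001 111 110 100 → 107221764.

0o107221764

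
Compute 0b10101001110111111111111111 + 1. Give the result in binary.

The trailing 15 digits are 1 (max in base 2), so adding 1 cascades: they roll to 0 and the next digit up increments.

0b10101001111000000000000000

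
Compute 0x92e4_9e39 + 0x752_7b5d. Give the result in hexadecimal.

Add column by column in base 16, right to left:
  9+d = 6 carry 1
  3+5+1 = 9
  e+b = 9 carry 1
  9+7+1 = 1 carry 1
  4+2+1 = 7
  e+5 = 3 carry 1
  2+7+1 = a
  9+0 = 9

0x9a371996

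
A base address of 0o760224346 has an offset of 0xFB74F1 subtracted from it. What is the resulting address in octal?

0o661331765

0xFB74F1 = 0o76672361 in octal.
Subtract column by column in base 8:
  6-1 → 5
  4-6 → 6 (borrow)
  3-3-1 → 7 (borrow)
  4-2-1 → 1
  2-7 → 3 (borrow)
  2-6-1 → 3 (borrow)
  0-6-1 → 1 (borrow)
  6-7-1 → 6 (borrow)
  7-0-1 → 6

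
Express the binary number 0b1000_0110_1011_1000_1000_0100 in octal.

0o41534204

Group the bits in threes: 100 001 101 011 100 010 000 100 → 41534204.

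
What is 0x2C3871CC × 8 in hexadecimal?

0x161C38E60

Multiply each base-16 digit by 8, carrying:
  C×8 = 96 → write 0 carry 6
  C×8+6 = 102 → write 6 carry 6
  1×8+6 = 14 → write E
  7×8 = 56 → write 8 carry 3
  8×8+3 = 67 → write 3 carry 4
  3×8+4 = 28 → write C carry 1
  C×8+1 = 97 → write 1 carry 6
  2×8+6 = 22 → write 6 carry 1
  remaining carry: 1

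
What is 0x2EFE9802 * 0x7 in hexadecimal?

0x148F6280E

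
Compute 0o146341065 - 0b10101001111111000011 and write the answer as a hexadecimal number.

0x18f2272

0o146341065 = 0x199c235 in hexadecimal.
0b10101001111111000011 = 0xa9fc3 in hexadecimal.
Subtract column by column in base 16:
  5-3 → 2
  3-c → 7 (borrow)
  2-f-1 → 2 (borrow)
  c-9-1 → 2
  9-a → f (borrow)
  9-0-1 → 8
  1-0 → 1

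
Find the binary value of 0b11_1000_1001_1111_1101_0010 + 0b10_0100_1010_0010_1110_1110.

Add column by column in base 2, right to left:
  0+0 = 0
  1+1 = 0 carry 1
  0+1+1 = 0 carry 1
  0+1+1 = 0 carry 1
  1+0+1 = 0 carry 1
  0+1+1 = 0 carry 1
  1+1+1 = 1 carry 1
  1+1+1 = 1 carry 1
  1+0+1 = 0 carry 1
  1+1+1 = 1 carry 1
  1+0+1 = 0 carry 1
  1+0+1 = 0 carry 1
  1+0+1 = 0 carry 1
  0+1+1 = 0 carry 1
  0+0+1 = 1
  1+1 = 0 carry 1
  0+0+1 = 1
  0+0 = 0
  0+1 = 1
  1+0 = 1
  1+0 = 1
  1+1 = 0 carry 1
  final carry 1

0b10111010100001011000000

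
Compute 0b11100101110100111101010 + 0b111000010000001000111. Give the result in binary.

0b100011110000101000110001

Add column by column in base 2, right to left:
  0+1 = 1
  1+1 = 0 carry 1
  0+1+1 = 0 carry 1
  1+0+1 = 0 carry 1
  0+0+1 = 1
  1+0 = 1
  1+1 = 0 carry 1
  1+0+1 = 0 carry 1
  1+0+1 = 0 carry 1
  0+0+1 = 1
  0+0 = 0
  1+0 = 1
  0+0 = 0
  1+1 = 0 carry 1
  1+0+1 = 0 carry 1
  1+0+1 = 0 carry 1
  0+0+1 = 1
  1+0 = 1
  0+1 = 1
  0+1 = 1
  1+1 = 0 carry 1
  1+0+1 = 0 carry 1
  1+0+1 = 0 carry 1
  final carry 1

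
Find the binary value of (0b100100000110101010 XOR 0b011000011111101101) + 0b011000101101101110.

0b1010101000110110101

First 0b100100000110101010 XOR 0b011000011111101101 = 0b111100011001000111.
Add column by column in base 2, right to left:
  1+0 = 1
  1+1 = 0 carry 1
  1+1+1 = 1 carry 1
  0+1+1 = 0 carry 1
  0+0+1 = 1
  0+1 = 1
  1+1 = 0 carry 1
  0+0+1 = 1
  0+1 = 1
  1+1 = 0 carry 1
  1+0+1 = 0 carry 1
  0+1+1 = 0 carry 1
  0+0+1 = 1
  0+0 = 0
  1+0 = 1
  1+1 = 0 carry 1
  1+1+1 = 1 carry 1
  1+0+1 = 0 carry 1
  final carry 1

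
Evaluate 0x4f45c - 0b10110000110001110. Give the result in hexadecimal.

0b10110000110001110 = 0x1618e in hexadecimal.
Subtract column by column in base 16:
  c-e → e (borrow)
  5-8-1 → c (borrow)
  4-1-1 → 2
  f-6 → 9
  4-1 → 3

0x392ce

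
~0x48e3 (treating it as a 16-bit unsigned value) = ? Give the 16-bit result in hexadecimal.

Each hex digit d becomes f−d:
  4→b, 8→7, e→1, 3→c

0xb71c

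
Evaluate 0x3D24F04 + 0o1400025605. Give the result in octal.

0o1764475211

0x3D24F04 = 0o364447404 in octal.
Add column by column in base 8, right to left:
  4+5 = 1 carry 1
  0+0+1 = 1
  4+6 = 2 carry 1
  7+5+1 = 5 carry 1
  4+2+1 = 7
  4+0 = 4
  4+0 = 4
  6+0 = 6
  3+4 = 7
  0+1 = 1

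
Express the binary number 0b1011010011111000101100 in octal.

Group the bits in threes: 001 011 010 011 111 000 101 100 → 13237054.

0o13237054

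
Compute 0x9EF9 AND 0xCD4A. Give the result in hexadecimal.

AND each hex digit independently (no carries):
  9&C=8, E&D=C, F&4=4, 9&A=8

0x8C48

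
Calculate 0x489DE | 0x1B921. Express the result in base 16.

OR each hex digit independently (no carries):
  4|1=5, 8|B=B, 9|9=9, D|2=F, E|1=F

0x5B9FF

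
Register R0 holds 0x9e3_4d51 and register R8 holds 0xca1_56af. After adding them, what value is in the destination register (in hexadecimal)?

0x1684a400

Add column by column in base 16, right to left:
  1+f = 0 carry 1
  5+a+1 = 0 carry 1
  d+6+1 = 4 carry 1
  4+5+1 = a
  3+1 = 4
  e+a = 8 carry 1
  9+c+1 = 6 carry 1
  final carry 1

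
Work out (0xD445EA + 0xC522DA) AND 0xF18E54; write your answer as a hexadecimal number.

0x910844

Add column by column in base 16, right to left:
  A+A = 4 carry 1
  E+D+1 = C carry 1
  5+2+1 = 8
  4+2 = 6
  4+5 = 9
  D+C = 9 carry 1
  final carry 1
Sum = 0x19968C4; now AND with 0xF18E54:
  1&0=0, 9&F=9, 9&1=1, 6&8=0, 8&E=8, C&5=4, 4&4=4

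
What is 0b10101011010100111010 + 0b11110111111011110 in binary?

0b11001010010100011000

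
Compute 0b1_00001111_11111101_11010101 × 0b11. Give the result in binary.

0b11001011111111100101111111

Multiply each base-2 digit by 3, carrying:
  1×3 = 3 → write 1 carry 1
  0×3+1 = 1 → write 1
  1×3 = 3 → write 1 carry 1
  0×3+1 = 1 → write 1
  1×3 = 3 → write 1 carry 1
  0×3+1 = 1 → write 1
  1×3 = 3 → write 1 carry 1
  1×3+1 = 4 → write 0 carry 2
  1×3+2 = 5 → write 1 carry 2
  0×3+2 = 2 → write 0 carry 1
  1×3+1 = 4 → write 0 carry 2
  1×3+2 = 5 → write 1 carry 2
  1×3+2 = 5 → write 1 carry 2
  1×3+2 = 5 → write 1 carry 2
  1×3+2 = 5 → write 1 carry 2
  1×3+2 = 5 → write 1 carry 2
  1×3+2 = 5 → write 1 carry 2
  1×3+2 = 5 → write 1 carry 2
  1×3+2 = 5 → write 1 carry 2
  1×3+2 = 5 → write 1 carry 2
  0×3+2 = 2 → write 0 carry 1
  0×3+1 = 1 → write 1
  0×3 = 0 → write 0
  0×3 = 0 → write 0
  1×3 = 3 → write 1 carry 1
  remaining carry: 1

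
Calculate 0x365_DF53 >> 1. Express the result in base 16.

0x1B2EFA9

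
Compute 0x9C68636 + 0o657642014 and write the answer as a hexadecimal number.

0x1085CA42

0o657642014 = 0x6BF440C in hexadecimal.
Add column by column in base 16, right to left:
  6+C = 2 carry 1
  3+0+1 = 4
  6+4 = A
  8+4 = C
  6+F = 5 carry 1
  C+B+1 = 8 carry 1
  9+6+1 = 0 carry 1
  final carry 1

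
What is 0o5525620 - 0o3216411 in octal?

0o2307207

Subtract column by column in base 8:
  0-1 → 7 (borrow)
  2-1-1 → 0
  6-4 → 2
  5-6 → 7 (borrow)
  2-1-1 → 0
  5-2 → 3
  5-3 → 2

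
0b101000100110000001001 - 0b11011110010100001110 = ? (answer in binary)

0b1100110011011111011

Subtract column by column in base 2:
  1-0 → 1
  0-1 → 1 (borrow)
  0-1-1 → 0 (borrow)
  1-1-1 → 1 (borrow)
  0-0-1 → 1 (borrow)
  0-0-1 → 1 (borrow)
  0-0-1 → 1 (borrow)
  0-0-1 → 1 (borrow)
  0-1-1 → 0 (borrow)
  0-0-1 → 1 (borrow)
  1-1-1 → 1 (borrow)
  1-0-1 → 0
  0-0 → 0
  0-1 → 1 (borrow)
  1-1-1 → 1 (borrow)
  0-1-1 → 0 (borrow)
  0-1-1 → 0 (borrow)
  0-0-1 → 1 (borrow)
  1-1-1 → 1 (borrow)
  0-1-1 → 0 (borrow)
  1-0-1 → 0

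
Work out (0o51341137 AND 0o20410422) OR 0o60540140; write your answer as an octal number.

0o51341137 AND 0o20410422 = 0o00000022.
Then OR with 0o60540140.

0o60540162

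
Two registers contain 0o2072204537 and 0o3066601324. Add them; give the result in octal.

0o5161006063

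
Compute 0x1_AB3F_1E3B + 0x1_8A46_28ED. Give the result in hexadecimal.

0x335854728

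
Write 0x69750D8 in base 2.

Expand each hex digit to 4 bits: 6=0110 9=1001 7=0111 5=0101 0=0000 D=1101 8=1000.

0b110100101110101000011011000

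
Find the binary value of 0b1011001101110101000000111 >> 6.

0b1011001101110101000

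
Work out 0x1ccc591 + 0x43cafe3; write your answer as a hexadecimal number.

Add column by column in base 16, right to left:
  1+3 = 4
  9+e = 7 carry 1
  5+f+1 = 5 carry 1
  c+a+1 = 7 carry 1
  c+c+1 = 9 carry 1
  c+3+1 = 0 carry 1
  1+4+1 = 6

0x6097574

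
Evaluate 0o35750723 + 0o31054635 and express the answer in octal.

0o67025560

Add column by column in base 8, right to left:
  3+5 = 0 carry 1
  2+3+1 = 6
  7+6 = 5 carry 1
  0+4+1 = 5
  5+5 = 2 carry 1
  7+0+1 = 0 carry 1
  5+1+1 = 7
  3+3 = 6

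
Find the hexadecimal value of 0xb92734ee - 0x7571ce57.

0x43b56697

Subtract column by column in base 16:
  e-7 → 7
  e-5 → 9
  4-e → 6 (borrow)
  3-c-1 → 6 (borrow)
  7-1-1 → 5
  2-7 → b (borrow)
  9-5-1 → 3
  b-7 → 4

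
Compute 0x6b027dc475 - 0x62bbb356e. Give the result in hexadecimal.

0x64d6c28f07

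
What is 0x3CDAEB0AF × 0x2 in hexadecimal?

Multiply each base-16 digit by 2, carrying:
  F×2 = 30 → write E carry 1
  A×2+1 = 21 → write 5 carry 1
  0×2+1 = 1 → write 1
  B×2 = 22 → write 6 carry 1
  E×2+1 = 29 → write D carry 1
  A×2+1 = 21 → write 5 carry 1
  D×2+1 = 27 → write B carry 1
  C×2+1 = 25 → write 9 carry 1
  3×2+1 = 7 → write 7

0x79B5D615E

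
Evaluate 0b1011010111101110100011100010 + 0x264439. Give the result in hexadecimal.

0xB852D1B

0b1011010111101110100011100010 = 0xB5EE8E2 in hexadecimal.
Add column by column in base 16, right to left:
  2+9 = B
  E+3 = 1 carry 1
  8+4+1 = D
  E+4 = 2 carry 1
  E+6+1 = 5 carry 1
  5+2+1 = 8
  B+0 = B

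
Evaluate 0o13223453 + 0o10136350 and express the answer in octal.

0o23362023

Add column by column in base 8, right to left:
  3+0 = 3
  5+5 = 2 carry 1
  4+3+1 = 0 carry 1
  3+6+1 = 2 carry 1
  2+3+1 = 6
  2+1 = 3
  3+0 = 3
  1+1 = 2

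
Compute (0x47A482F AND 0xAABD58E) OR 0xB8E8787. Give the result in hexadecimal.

0xBAEC78F

0x47A482F AND 0xAABD58E = 0x02A400E.
Then OR with 0xB8E8787.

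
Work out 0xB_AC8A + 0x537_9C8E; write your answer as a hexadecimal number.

0x5434918

Add column by column in base 16, right to left:
  A+E = 8 carry 1
  8+8+1 = 1 carry 1
  C+C+1 = 9 carry 1
  A+9+1 = 4 carry 1
  B+7+1 = 3 carry 1
  0+3+1 = 4
  0+5 = 5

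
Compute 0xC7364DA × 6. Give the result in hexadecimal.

0x4AB45D1C

Multiply each base-16 digit by 6, carrying:
  A×6 = 60 → write C carry 3
  D×6+3 = 81 → write 1 carry 5
  4×6+5 = 29 → write D carry 1
  6×6+1 = 37 → write 5 carry 2
  3×6+2 = 20 → write 4 carry 1
  7×6+1 = 43 → write B carry 2
  C×6+2 = 74 → write A carry 4
  remaining carry: 4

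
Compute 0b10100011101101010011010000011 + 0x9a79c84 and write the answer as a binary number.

0b11110000111100100001100000111

0x9a79c84 = 0b1001101001111001110010000100 in binary.
Add column by column in base 2, right to left:
  1+0 = 1
  1+0 = 1
  0+1 = 1
  0+0 = 0
  0+0 = 0
  0+0 = 0
  0+0 = 0
  1+1 = 0 carry 1
  0+0+1 = 1
  1+0 = 1
  1+1 = 0 carry 1
  0+1+1 = 0 carry 1
  0+1+1 = 0 carry 1
  1+0+1 = 0 carry 1
  0+0+1 = 1
  1+1 = 0 carry 1
  0+1+1 = 0 carry 1
  1+1+1 = 1 carry 1
  1+1+1 = 1 carry 1
  0+0+1 = 1
  1+0 = 1
  1+1 = 0 carry 1
  1+0+1 = 0 carry 1
  0+1+1 = 0 carry 1
  0+1+1 = 0 carry 1
  0+0+1 = 1
  1+0 = 1
  0+1 = 1
  1+0 = 1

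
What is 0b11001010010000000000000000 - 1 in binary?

The trailing 16 digits are 0, so subtracting 1 borrows through: they become 1 and the next digit up decrements.

0b11001010001111111111111111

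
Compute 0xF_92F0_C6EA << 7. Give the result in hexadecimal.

7 bits is not a whole number of base-16 digits; in binary: 111110010010111100001100011011101010 << 7 = 1111100100101111000011000110111010100000000.

0x7C978637500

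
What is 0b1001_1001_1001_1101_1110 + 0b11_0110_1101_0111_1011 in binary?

0b11010000011101011001

Add column by column in base 2, right to left:
  0+1 = 1
  1+1 = 0 carry 1
  1+0+1 = 0 carry 1
  1+1+1 = 1 carry 1
  1+1+1 = 1 carry 1
  0+1+1 = 0 carry 1
  1+1+1 = 1 carry 1
  1+0+1 = 0 carry 1
  1+1+1 = 1 carry 1
  0+0+1 = 1
  0+1 = 1
  1+1 = 0 carry 1
  1+0+1 = 0 carry 1
  0+1+1 = 0 carry 1
  0+1+1 = 0 carry 1
  1+0+1 = 0 carry 1
  1+1+1 = 1 carry 1
  0+1+1 = 0 carry 1
  0+0+1 = 1
  1+0 = 1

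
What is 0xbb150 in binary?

0b10111011000101010000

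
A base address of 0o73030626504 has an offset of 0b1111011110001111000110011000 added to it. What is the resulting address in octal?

0b1111011110001111000110011000 = 0o1736170630 in octal.
Add column by column in base 8, right to left:
  4+0 = 4
  0+3 = 3
  5+6 = 3 carry 1
  6+0+1 = 7
  2+7 = 1 carry 1
  6+1+1 = 0 carry 1
  0+6+1 = 7
  3+3 = 6
  0+7 = 7
  3+1 = 4
  7+0 = 7

0o74767017334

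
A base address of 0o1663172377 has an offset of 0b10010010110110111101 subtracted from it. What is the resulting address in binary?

0o1663172377 = 0b1110110011001111010011111111 in binary.
Subtract column by column in base 2:
  1-1 → 0
  1-0 → 1
  1-1 → 0
  1-1 → 0
  1-1 → 0
  1-1 → 0
  1-0 → 1
  1-1 → 0
  0-1 → 1 (borrow)
  0-0-1 → 1 (borrow)
  1-1-1 → 1 (borrow)
  0-1-1 → 0 (borrow)
  1-0-1 → 0
  1-1 → 0
  1-0 → 1
  1-0 → 1
  0-1 → 1 (borrow)
  0-0-1 → 1 (borrow)
  1-0-1 → 0
  1-1 → 0
  0-0 → 0
  0-0 → 0
  1-0 → 1
  1-0 → 1
  0-0 → 0
  1-0 → 1
  1-0 → 1
  1-0 → 1

0b1110110000111100011101000010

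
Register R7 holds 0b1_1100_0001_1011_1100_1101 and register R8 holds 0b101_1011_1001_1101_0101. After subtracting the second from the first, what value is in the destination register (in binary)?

0b101100110000111111000

Subtract column by column in base 2:
  1-1 → 0
  0-0 → 0
  1-1 → 0
  1-0 → 1
  0-1 → 1 (borrow)
  0-0-1 → 1 (borrow)
  1-1-1 → 1 (borrow)
  1-1-1 → 1 (borrow)
  1-1-1 → 1 (borrow)
  1-0-1 → 0
  0-0 → 0
  1-1 → 0
  1-1 → 0
  0-1 → 1 (borrow)
  0-0-1 → 1 (borrow)
  0-1-1 → 0 (borrow)
  0-1-1 → 0 (borrow)
  0-0-1 → 1 (borrow)
  1-1-1 → 1 (borrow)
  1-0-1 → 0
  1-0 → 1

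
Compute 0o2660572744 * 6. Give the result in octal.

0o21044341530

Multiply each base-8 digit by 6, carrying:
  4×6 = 24 → write 0 carry 3
  4×6+3 = 27 → write 3 carry 3
  7×6+3 = 45 → write 5 carry 5
  2×6+5 = 17 → write 1 carry 2
  7×6+2 = 44 → write 4 carry 5
  5×6+5 = 35 → write 3 carry 4
  0×6+4 = 4 → write 4
  6×6 = 36 → write 4 carry 4
  6×6+4 = 40 → write 0 carry 5
  2×6+5 = 17 → write 1 carry 2
  remaining carry: 2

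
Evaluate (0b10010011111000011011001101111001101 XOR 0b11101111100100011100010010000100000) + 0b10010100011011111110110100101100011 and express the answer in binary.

0b100010000111000000110010100101010000

First 0b10010011111000011011001101111001101 XOR 0b11101111100100011100010010000100000 = 0b01111100011100000111011111111101101.
Add column by column in base 2, right to left:
  1+1 = 0 carry 1
  0+1+1 = 0 carry 1
  1+0+1 = 0 carry 1
  1+0+1 = 0 carry 1
  0+0+1 = 1
  1+1 = 0 carry 1
  1+1+1 = 1 carry 1
  1+0+1 = 0 carry 1
  1+1+1 = 1 carry 1
  1+0+1 = 0 carry 1
  1+0+1 = 0 carry 1
  1+1+1 = 1 carry 1
  1+0+1 = 0 carry 1
  1+1+1 = 1 carry 1
  0+1+1 = 0 carry 1
  1+0+1 = 0 carry 1
  1+1+1 = 1 carry 1
  1+1+1 = 1 carry 1
  0+1+1 = 0 carry 1
  0+1+1 = 0 carry 1
  0+1+1 = 0 carry 1
  0+1+1 = 0 carry 1
  0+1+1 = 0 carry 1
  1+0+1 = 0 carry 1
  1+1+1 = 1 carry 1
  1+1+1 = 1 carry 1
  0+0+1 = 1
  0+0 = 0
  0+0 = 0
  1+1 = 0 carry 1
  1+0+1 = 0 carry 1
  1+1+1 = 1 carry 1
  1+0+1 = 0 carry 1
  1+0+1 = 0 carry 1
  0+1+1 = 0 carry 1
  final carry 1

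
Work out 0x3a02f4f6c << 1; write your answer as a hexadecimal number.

0x7405e9ed8

1 bits is not a whole number of base-16 digits; in binary: 1110100000001011110100111101101100 << 1 = 11101000000010111101001111011011000.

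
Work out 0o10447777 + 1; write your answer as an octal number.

The trailing 4 digits are 7 (max in base 8), so adding 1 cascades: they roll to 0 and the next digit up increments.

0o10450000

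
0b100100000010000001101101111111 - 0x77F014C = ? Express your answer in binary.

0b11100100010010001101000110011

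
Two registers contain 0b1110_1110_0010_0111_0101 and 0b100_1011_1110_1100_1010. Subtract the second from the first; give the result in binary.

Subtract column by column in base 2:
  1-0 → 1
  0-1 → 1 (borrow)
  1-0-1 → 0
  0-1 → 1 (borrow)
  1-0-1 → 0
  1-0 → 1
  1-1 → 0
  0-1 → 1 (borrow)
  0-0-1 → 1 (borrow)
  1-1-1 → 1 (borrow)
  0-1-1 → 0 (borrow)
  0-1-1 → 0 (borrow)
  0-1-1 → 0 (borrow)
  1-1-1 → 1 (borrow)
  1-0-1 → 0
  1-1 → 0
  0-0 → 0
  1-0 → 1
  1-1 → 0
  1-0 → 1

0b10100010001110101011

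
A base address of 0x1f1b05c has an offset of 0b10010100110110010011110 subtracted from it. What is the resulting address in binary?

0x1f1b05c = 0b1111100011011000001011100 in binary.
Subtract column by column in base 2:
  0-0 → 0
  0-1 → 1 (borrow)
  1-1-1 → 1 (borrow)
  1-1-1 → 1 (borrow)
  1-1-1 → 1 (borrow)
  0-0-1 → 1 (borrow)
  1-0-1 → 0
  0-1 → 1 (borrow)
  0-0-1 → 1 (borrow)
  0-0-1 → 1 (borrow)
  0-1-1 → 0 (borrow)
  0-1-1 → 0 (borrow)
  1-0-1 → 0
  1-1 → 0
  0-1 → 1 (borrow)
  1-0-1 → 0
  1-0 → 1
  0-1 → 1 (borrow)
  0-0-1 → 1 (borrow)
  0-1-1 → 0 (borrow)
  1-0-1 → 0
  1-0 → 1
  1-1 → 0
  1-0 → 1
  1-0 → 1

0b1101001110100001110111110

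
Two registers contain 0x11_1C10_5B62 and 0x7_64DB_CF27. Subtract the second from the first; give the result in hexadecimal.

0x9B7348C3B

Subtract column by column in base 16:
  2-7 → B (borrow)
  6-2-1 → 3
  B-F → C (borrow)
  5-C-1 → 8 (borrow)
  0-B-1 → 4 (borrow)
  1-D-1 → 3 (borrow)
  C-4-1 → 7
  1-6 → B (borrow)
  1-7-1 → 9 (borrow)
  1-0-1 → 0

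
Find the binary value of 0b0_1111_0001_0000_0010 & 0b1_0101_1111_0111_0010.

0b00101000100000010

AND bit by bit (1 only where both bits are 1):
  01111000100000010
& 10101111101110010
= 00101000100000010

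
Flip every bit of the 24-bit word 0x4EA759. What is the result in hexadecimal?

0xB158A6

Each hex digit d becomes F−d:
  4→B, E→1, A→5, 7→8, 5→A, 9→6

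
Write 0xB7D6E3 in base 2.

0b101101111101011011100011

Expand each hex digit to 4 bits: B=1011 7=0111 D=1101 6=0110 E=1110 3=0011.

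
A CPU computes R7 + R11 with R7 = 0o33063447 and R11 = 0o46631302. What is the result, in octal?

0o101714751

Add column by column in base 8, right to left:
  7+2 = 1 carry 1
  4+0+1 = 5
  4+3 = 7
  3+1 = 4
  6+3 = 1 carry 1
  0+6+1 = 7
  3+6 = 1 carry 1
  3+4+1 = 0 carry 1
  final carry 1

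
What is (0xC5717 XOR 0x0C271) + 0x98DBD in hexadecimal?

First 0xC5717 XOR 0x0C271 = 0xC9566.
Add column by column in base 16, right to left:
  6+D = 3 carry 1
  6+B+1 = 2 carry 1
  5+D+1 = 3 carry 1
  9+8+1 = 2 carry 1
  C+9+1 = 6 carry 1
  final carry 1

0x162323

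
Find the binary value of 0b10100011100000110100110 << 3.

Left shift by 3: append 3 zero bits.

0b10100011100000110100110000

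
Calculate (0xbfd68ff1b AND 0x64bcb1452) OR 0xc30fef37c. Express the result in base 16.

0xe79fef77e

0xbfd68ff1b AND 0x64bcb1452 = 0x249481412.
Then OR with 0xc30fef37c.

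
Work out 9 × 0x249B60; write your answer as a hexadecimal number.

0x1497660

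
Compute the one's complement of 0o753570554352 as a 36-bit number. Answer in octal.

0o024207223425

Each oct digit d becomes 7−d:
  7→0, 5→2, 3→4, 5→2, 7→0, 0→7, 5→2, 5→2, 4→3, 3→4, 5→2, 2→5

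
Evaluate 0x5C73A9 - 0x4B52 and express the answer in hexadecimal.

Subtract column by column in base 16:
  9-2 → 7
  A-5 → 5
  3-B → 8 (borrow)
  7-4-1 → 2
  C-0 → C
  5-0 → 5

0x5C2857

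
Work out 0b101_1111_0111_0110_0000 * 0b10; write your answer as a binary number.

0b10111110111011000000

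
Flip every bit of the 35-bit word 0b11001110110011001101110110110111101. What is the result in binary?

0b00110001001100110010001001001000010

Invert each bit: 11001110110011001101110110110111101 → 00110001001100110010001001001000010.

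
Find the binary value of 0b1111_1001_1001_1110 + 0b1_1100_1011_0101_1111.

0b101100010011111101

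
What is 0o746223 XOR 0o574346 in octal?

0o232165

XOR each oct digit independently (no carries):
  7^5=2, 4^7=3, 6^4=2, 2^3=1, 2^4=6, 3^6=5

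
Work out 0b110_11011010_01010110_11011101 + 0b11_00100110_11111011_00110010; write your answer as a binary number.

Add column by column in base 2, right to left:
  1+0 = 1
  0+1 = 1
  1+0 = 1
  1+0 = 1
  1+1 = 0 carry 1
  0+1+1 = 0 carry 1
  1+0+1 = 0 carry 1
  1+0+1 = 0 carry 1
  0+1+1 = 0 carry 1
  1+1+1 = 1 carry 1
  1+0+1 = 0 carry 1
  0+1+1 = 0 carry 1
  1+1+1 = 1 carry 1
  0+1+1 = 0 carry 1
  1+1+1 = 1 carry 1
  0+1+1 = 0 carry 1
  0+0+1 = 1
  1+1 = 0 carry 1
  0+1+1 = 0 carry 1
  1+0+1 = 0 carry 1
  1+0+1 = 0 carry 1
  0+1+1 = 0 carry 1
  1+0+1 = 0 carry 1
  1+0+1 = 0 carry 1
  0+1+1 = 0 carry 1
  1+1+1 = 1 carry 1
  1+0+1 = 0 carry 1
  final carry 1

0b1010000000010101001000001111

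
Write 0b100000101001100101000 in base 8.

Group the bits in threes: 100 000 101 001 100 101 000 → 4051450.

0o4051450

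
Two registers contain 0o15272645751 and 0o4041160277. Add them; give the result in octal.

0o21334026250

Add column by column in base 8, right to left:
  1+7 = 0 carry 1
  5+7+1 = 5 carry 1
  7+2+1 = 2 carry 1
  5+0+1 = 6
  4+6 = 2 carry 1
  6+1+1 = 0 carry 1
  2+1+1 = 4
  7+4 = 3 carry 1
  2+0+1 = 3
  5+4 = 1 carry 1
  1+0+1 = 2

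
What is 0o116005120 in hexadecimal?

0x1380A50

Each octal digit is 3 bits: 1=001 1=001 6=110 0=000 0=000 5=101 1=001 2=010 0=000.
Group the bits into nibbles: 0001 0011 1000 0000 1010 0101 0000 → 1380A50.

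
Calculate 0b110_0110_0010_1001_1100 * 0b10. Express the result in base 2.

0b11001100010100111000

Multiply each base-2 digit by 2, carrying:
  0×2 = 0 → write 0
  0×2 = 0 → write 0
  1×2 = 2 → write 0 carry 1
  1×2+1 = 3 → write 1 carry 1
  1×2+1 = 3 → write 1 carry 1
  0×2+1 = 1 → write 1
  0×2 = 0 → write 0
  1×2 = 2 → write 0 carry 1
  0×2+1 = 1 → write 1
  1×2 = 2 → write 0 carry 1
  0×2+1 = 1 → write 1
  0×2 = 0 → write 0
  0×2 = 0 → write 0
  1×2 = 2 → write 0 carry 1
  1×2+1 = 3 → write 1 carry 1
  0×2+1 = 1 → write 1
  0×2 = 0 → write 0
  1×2 = 2 → write 0 carry 1
  1×2+1 = 3 → write 1 carry 1
  remaining carry: 1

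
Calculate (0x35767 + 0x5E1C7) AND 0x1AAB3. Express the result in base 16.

Add column by column in base 16, right to left:
  7+7 = E
  6+C = 2 carry 1
  7+1+1 = 9
  5+E = 3 carry 1
  3+5+1 = 9
Sum = 0x9392E; now AND with 0x1AAB3:
  9&1=1, 3&A=2, 9&A=8, 2&B=2, E&3=2

0x12822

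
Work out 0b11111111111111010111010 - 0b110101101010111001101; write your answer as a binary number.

Subtract column by column in base 2:
  0-1 → 1 (borrow)
  1-0-1 → 0
  0-1 → 1 (borrow)
  1-1-1 → 1 (borrow)
  1-0-1 → 0
  1-0 → 1
  0-1 → 1 (borrow)
  1-1-1 → 1 (borrow)
  0-1-1 → 0 (borrow)
  1-0-1 → 0
  1-1 → 0
  1-0 → 1
  1-1 → 0
  1-0 → 1
  1-1 → 0
  1-1 → 0
  1-0 → 1
  1-1 → 0
  1-0 → 1
  1-1 → 0
  1-1 → 0
  1-0 → 1
  1-0 → 1

0b11001010010100011101101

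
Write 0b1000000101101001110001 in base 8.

Group the bits in threes: 001 000 000 101 101 001 110 001 → 10055161.

0o10055161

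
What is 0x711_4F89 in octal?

Expand each hex digit to 4 bits: 7=0111 1=0001 1=0001 4=0100 F=1111 8=1000 9=1001.
Group the bits in threes: 111 000 100 010 100 111 110 001 001 → 704247611.

0o704247611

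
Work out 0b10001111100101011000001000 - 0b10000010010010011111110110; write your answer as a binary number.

0b1101010010111000010010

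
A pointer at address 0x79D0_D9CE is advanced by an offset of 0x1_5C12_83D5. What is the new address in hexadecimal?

0x1D5E35DA3

Add column by column in base 16, right to left:
  E+5 = 3 carry 1
  C+D+1 = A carry 1
  9+3+1 = D
  D+8 = 5 carry 1
  0+2+1 = 3
  D+1 = E
  9+C = 5 carry 1
  7+5+1 = D
  0+1 = 1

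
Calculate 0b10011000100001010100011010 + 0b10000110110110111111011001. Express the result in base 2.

0b100011111011000010011110011

Add column by column in base 2, right to left:
  0+1 = 1
  1+0 = 1
  0+0 = 0
  1+1 = 0 carry 1
  1+1+1 = 1 carry 1
  0+0+1 = 1
  0+1 = 1
  0+1 = 1
  1+1 = 0 carry 1
  0+1+1 = 0 carry 1
  1+1+1 = 1 carry 1
  0+1+1 = 0 carry 1
  1+0+1 = 0 carry 1
  0+1+1 = 0 carry 1
  0+1+1 = 0 carry 1
  0+0+1 = 1
  0+1 = 1
  1+1 = 0 carry 1
  0+0+1 = 1
  0+1 = 1
  0+1 = 1
  1+0 = 1
  1+0 = 1
  0+0 = 0
  0+0 = 0
  1+1 = 0 carry 1
  final carry 1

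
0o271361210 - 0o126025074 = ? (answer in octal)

0o143334114

Subtract column by column in base 8:
  0-4 → 4 (borrow)
  1-7-1 → 1 (borrow)
  2-0-1 → 1
  1-5 → 4 (borrow)
  6-2-1 → 3
  3-0 → 3
  1-6 → 3 (borrow)
  7-2-1 → 4
  2-1 → 1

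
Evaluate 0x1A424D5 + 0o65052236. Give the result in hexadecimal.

0o65052236 = 0xD4549E in hexadecimal.
Add column by column in base 16, right to left:
  5+E = 3 carry 1
  D+9+1 = 7 carry 1
  4+4+1 = 9
  2+5 = 7
  4+4 = 8
  A+D = 7 carry 1
  1+0+1 = 2

0x2787973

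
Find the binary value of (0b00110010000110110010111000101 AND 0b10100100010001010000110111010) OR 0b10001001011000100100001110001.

0b10101001011000110100111110001

0b00110010000110110010111000101 AND 0b10100100010001010000110111010 = 0b00100000000000010000110000000.
Then OR with 0b10001001011000100100001110001.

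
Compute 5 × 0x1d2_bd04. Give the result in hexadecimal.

Multiply each base-16 digit by 5, carrying:
  4×5 = 20 → write 4 carry 1
  0×5+1 = 1 → write 1
  d×5 = 65 → write 1 carry 4
  b×5+4 = 59 → write b carry 3
  2×5+3 = 13 → write d
  d×5 = 65 → write 1 carry 4
  1×5+4 = 9 → write 9

0x91db114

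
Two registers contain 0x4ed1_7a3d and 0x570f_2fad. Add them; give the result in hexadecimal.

0xa5e0a9ea

Add column by column in base 16, right to left:
  d+d = a carry 1
  3+a+1 = e
  a+f = 9 carry 1
  7+2+1 = a
  1+f = 0 carry 1
  d+0+1 = e
  e+7 = 5 carry 1
  4+5+1 = a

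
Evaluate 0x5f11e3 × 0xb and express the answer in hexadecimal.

Multiply each base-16 digit by 11, carrying:
  3×11 = 33 → write 1 carry 2
  e×11+2 = 156 → write c carry 9
  1×11+9 = 20 → write 4 carry 1
  1×11+1 = 12 → write c
  f×11 = 165 → write 5 carry 10
  5×11+10 = 65 → write 1 carry 4
  remaining carry: 4

0x415c4c1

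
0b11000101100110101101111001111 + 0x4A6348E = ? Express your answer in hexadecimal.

0x1D59905D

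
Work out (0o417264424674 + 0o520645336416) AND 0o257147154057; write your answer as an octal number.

Add column by column in base 8, right to left:
  4+6 = 2 carry 1
  7+1+1 = 1 carry 1
  6+4+1 = 3 carry 1
  4+6+1 = 3 carry 1
  2+3+1 = 6
  4+3 = 7
  4+5 = 1 carry 1
  6+4+1 = 3 carry 1
  2+6+1 = 1 carry 1
  7+0+1 = 0 carry 1
  1+2+1 = 4
  4+5 = 1 carry 1
  final carry 1
Sum = 0o1140131763312; now AND with 0o257147154057:
  1&0=0, 1&2=0, 4&5=4, 0&7=0, 1&1=1, 3&4=0, 1&7=1, 7&1=1, 6&5=4, 3&4=0, 3&0=0, 1&5=1, 2&7=2

0o40101140012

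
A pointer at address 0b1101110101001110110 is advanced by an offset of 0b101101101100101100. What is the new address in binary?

0b10011100010110100010

Add column by column in base 2, right to left:
  0+0 = 0
  1+0 = 1
  1+1 = 0 carry 1
  0+1+1 = 0 carry 1
  1+0+1 = 0 carry 1
  1+1+1 = 1 carry 1
  1+0+1 = 0 carry 1
  0+0+1 = 1
  0+1 = 1
  1+1 = 0 carry 1
  0+0+1 = 1
  1+1 = 0 carry 1
  0+1+1 = 0 carry 1
  1+0+1 = 0 carry 1
  1+1+1 = 1 carry 1
  1+1+1 = 1 carry 1
  0+0+1 = 1
  1+1 = 0 carry 1
  1+0+1 = 0 carry 1
  final carry 1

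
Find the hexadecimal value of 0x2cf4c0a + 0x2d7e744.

0x5a7334e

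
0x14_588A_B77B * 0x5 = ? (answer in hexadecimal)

Multiply each base-16 digit by 5, carrying:
  B×5 = 55 → write 7 carry 3
  7×5+3 = 38 → write 6 carry 2
  7×5+2 = 37 → write 5 carry 2
  B×5+2 = 57 → write 9 carry 3
  A×5+3 = 53 → write 5 carry 3
  8×5+3 = 43 → write B carry 2
  8×5+2 = 42 → write A carry 2
  5×5+2 = 27 → write B carry 1
  4×5+1 = 21 → write 5 carry 1
  1×5+1 = 6 → write 6

0x65BAB59567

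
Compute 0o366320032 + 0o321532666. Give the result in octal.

Add column by column in base 8, right to left:
  2+6 = 0 carry 1
  3+6+1 = 2 carry 1
  0+6+1 = 7
  0+2 = 2
  2+3 = 5
  3+5 = 0 carry 1
  6+1+1 = 0 carry 1
  6+2+1 = 1 carry 1
  3+3+1 = 7

0o710052720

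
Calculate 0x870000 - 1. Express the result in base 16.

0x86FFFF

The trailing 4 digits are 0, so subtracting 1 borrows through: they become F and the next digit up decrements.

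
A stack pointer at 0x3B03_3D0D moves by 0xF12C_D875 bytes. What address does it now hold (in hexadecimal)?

Add column by column in base 16, right to left:
  D+5 = 2 carry 1
  0+7+1 = 8
  D+8 = 5 carry 1
  3+D+1 = 1 carry 1
  3+C+1 = 0 carry 1
  0+2+1 = 3
  B+1 = C
  3+F = 2 carry 1
  final carry 1

0x12C301582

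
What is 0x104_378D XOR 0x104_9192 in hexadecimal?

0x000A61F

XOR each hex digit independently (no carries):
  1^1=0, 0^0=0, 4^4=0, 3^9=A, 7^1=6, 8^9=1, D^2=F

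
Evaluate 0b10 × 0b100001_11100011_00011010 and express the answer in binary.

0b10000111100011000110100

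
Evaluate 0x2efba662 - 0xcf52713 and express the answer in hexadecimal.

Subtract column by column in base 16:
  2-3 → f (borrow)
  6-1-1 → 4
  6-7 → f (borrow)
  a-2-1 → 7
  b-5 → 6
  f-f → 0
  e-c → 2
  2-0 → 2

0x22067f4f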